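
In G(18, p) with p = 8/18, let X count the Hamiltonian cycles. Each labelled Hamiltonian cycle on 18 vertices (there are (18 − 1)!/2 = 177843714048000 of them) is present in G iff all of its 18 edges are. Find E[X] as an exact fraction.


K_18 has (18 − 1)!/2 = 177843714048000 labelled Hamiltonian cycles.
For each such Hamiltonian cycle H, let X_H = 1 if all 18 edges of H are present in G. Then P[X_H = 1] = p^{18} = (4/9)^{18} = 68719476736/150094635296999121.
Summing the indicators: E[X] = Σ_H E[X_H] = 177843714048000 · p^{18} = 177843714048000 · 68719476736/150094635296999121 = 16764508875398316032000/205891132094649.
Numerically: E[X] ≈ 8.1424e+07.

E[X] = 177843714048000 · (4/9)^{18} = 16764508875398316032000/205891132094649 ≈ 8.1424e+07.


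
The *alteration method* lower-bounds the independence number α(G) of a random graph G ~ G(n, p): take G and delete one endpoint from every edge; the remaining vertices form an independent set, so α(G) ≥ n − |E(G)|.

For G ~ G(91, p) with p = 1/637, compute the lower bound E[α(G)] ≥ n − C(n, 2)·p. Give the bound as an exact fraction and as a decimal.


E[|E(G)|] = C(91, 2)·p = 4095 · (1/637) = 45/7.
E[α(G)] ≥ n − E[|E(G)|] = 91 − 45/7 = 592/7.
Numerically: ≈ 84.571429.
(This is only a lower bound; the true E[α(G)] may be larger.)

E[α(G)] ≥ 592/7 ≈ 84.571429.


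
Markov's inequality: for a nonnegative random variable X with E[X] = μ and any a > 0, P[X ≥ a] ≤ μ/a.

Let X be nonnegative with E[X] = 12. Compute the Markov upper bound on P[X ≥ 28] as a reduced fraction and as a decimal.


μ = E[X] = 12, a = 28.
Markov: P[X ≥ 28] ≤ μ/a = (12)/28 = 3/7.
Numerically: ≈ 0.428571.
(Since a = 28 > μ = 12.000000, the bound 3/7 is < 1 and informative.)

P[X ≥ 28] ≤ 3/7 ≈ 0.428571.


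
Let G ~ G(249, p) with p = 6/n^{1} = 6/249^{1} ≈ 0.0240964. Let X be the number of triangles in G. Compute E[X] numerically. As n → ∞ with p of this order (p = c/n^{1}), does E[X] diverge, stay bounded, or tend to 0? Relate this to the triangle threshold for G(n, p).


Number of potential triangles: C(249, 3) = 2542124.
Each occurs with probability p³ ≈ (0.0240964)³ ≈ 1.39912240e-05.
By linearity: E[X] = C(249, 3)·p³ ≈ 2542124 · 1.39912240e-05 ≈ 35.567426.
Here α = 1, so p = 6/n is exactly at the triangle threshold p ~ 1/n. Asymptotically E[X] → c³/6 = 6³/6 = 36 ≈ 36.000000, a bounded constant. In this regime the triangle count is asymptotically Poisson(c³/6).

E[X] ≈ 35.567426; in regime p = Θ(1/n^{1}) E[X] stays bounded (at the triangle threshold p ~ 1/n).


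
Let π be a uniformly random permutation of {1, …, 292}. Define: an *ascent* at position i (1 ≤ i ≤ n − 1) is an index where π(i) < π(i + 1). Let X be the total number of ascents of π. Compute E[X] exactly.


Write X = Σ X_I over i = 1, …, 291, with X_I the indicator of one ascent.
There are 291 indicators.
For each fixed i, the pair (π(i), π(i+1)) is a uniformly random ordered pair of distinct values from {1, …, 292}; by symmetry P[π(i) < π(i+1)] = 1/2.
By linearity: E[X] = 291 · (1/2) = (292 − 1) · (1/2) = 291/2 ≈ 145.500000.

E[X] = 291/2 = 145.500000.


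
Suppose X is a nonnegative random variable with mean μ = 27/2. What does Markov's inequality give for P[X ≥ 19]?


μ = E[X] = 27/2, a = 19.
Markov: P[X ≥ 19] ≤ μ/a = (27/2)/19 = 27/38.
Numerically: ≈ 0.711.
(Since a = 19 > μ = 13.500, the bound 27/38 is < 1 and informative.)

P[X ≥ 19] ≤ 27/38 ≈ 0.711.


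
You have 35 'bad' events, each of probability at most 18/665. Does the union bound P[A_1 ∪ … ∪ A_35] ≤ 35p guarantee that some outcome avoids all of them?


Union bound: P[∪_{i=1}^{35} A_i] ≤ Σ_i P[A_i] ≤ 35·p = 35·(18/665) = 18/19.
Numerically: 18/19 ≈ 0.947.
Is 18/19 < 1? YES.
Since P[∪ A_i] ≤ 18/19 < 1, the complement has P[∩ A_i^c] ≥ 1 − 18/19 = 1/19 > 0, so some outcome avoids every A_i.

35·p = 18/19 ≈ 0.947; existence CERTIFIED by the union bound.


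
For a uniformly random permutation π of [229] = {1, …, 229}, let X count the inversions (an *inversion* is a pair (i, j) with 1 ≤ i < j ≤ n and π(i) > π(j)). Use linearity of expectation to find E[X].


Write X = Σ X_I over the C(229, 2) = 26106 pairs i < j, with X_I the indicator of one inversion.
There are 26106 indicators.
For each fixed pair i < j, the values π(i) and π(j) are two distinct elements of {1, …, 229} in uniformly random order; by symmetry P[π(i) > π(j)] = 1/2.
By linearity: E[X] = 26106 · (1/2) = C(229, 2) · (1/2) = 26106/2 = 13053 ≈ 13053.000.

E[X] = 13053 = 13053.000.


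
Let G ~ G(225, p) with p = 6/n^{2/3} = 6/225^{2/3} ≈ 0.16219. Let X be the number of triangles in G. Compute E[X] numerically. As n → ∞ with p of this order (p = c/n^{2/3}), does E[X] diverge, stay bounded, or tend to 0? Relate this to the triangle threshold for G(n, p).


Number of potential triangles: C(225, 3) = 1873200.
Each occurs with probability p³ ≈ (0.16219)³ ≈ 4.2666667e-03.
By linearity: E[X] = C(225, 3)·p³ ≈ 1873200 · 4.2666667e-03 ≈ 7992.32000.
Since α = 2/3 < 1, p = c/n^{2/3} ≫ 1/n is above the triangle threshold p ~ 1/n. Asymptotically E[X] ~ (c³/6)·n^{3(1−α)} = (6³/6)·n^{1} → ∞; triangles are abundant w.h.p.

E[X] ≈ 7992.32000; in regime p = Θ(1/n^{2/3}) E[X] diverges (above the triangle threshold p ~ 1/n).


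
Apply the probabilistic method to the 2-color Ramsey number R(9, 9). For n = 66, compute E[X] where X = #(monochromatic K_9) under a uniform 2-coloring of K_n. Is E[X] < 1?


E[X] = C(66, 9) · 2^{1 − 36} = 37014131440 · 2^{−35} = 37014131440/34359738368.
As a reduced fraction: E[X] = 2313383215/2147483648 ≈ 1.0772530.
Is E[X] < 1? NO.
Since E[X] ≥ 1, the first-moment bound is inconclusive at n = 66; it does NOT by itself certify R(9, 9) > 66.

E[X] = 2313383215/2147483648 ≈ 1.0772530; E[X] ≥ 1; first-moment method inconclusive here.


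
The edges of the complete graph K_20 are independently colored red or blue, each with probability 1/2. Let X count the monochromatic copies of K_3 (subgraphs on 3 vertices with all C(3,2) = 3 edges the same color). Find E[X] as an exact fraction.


Let X = Σ_S X_S over the C(20, 3) = 1140 subsets S of size 3, where X_S = 1 if the K_3 on S is monochromatic.
For a fixed S, the K_3 on S has C(3, 2) = 3 edges. P[all 3 edges red] = (1/2)^3, and likewise for blue, so P[monochromatic] = 2·(1/2)^3 = 2^{1 − 3} = 1/4.
By linearity: E[X] = C(20, 3) · 2^{1 − 3} = 1140 · 1/4 = 285.
Numerically: E[X] ≈ 285.0000.

E[X] = C(20,3)·2^(1−C(3,2)) = 285 ≈ 285.0000.


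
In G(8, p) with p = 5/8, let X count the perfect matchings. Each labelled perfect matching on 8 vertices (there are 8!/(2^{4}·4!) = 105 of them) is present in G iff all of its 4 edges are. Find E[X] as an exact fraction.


K_8 has 8!/(2^{4}·4!) = 105 labelled perfect matchings.
For each such perfect matching H, let X_H = 1 if all 4 edges of H are present in G. Then P[X_H = 1] = p^{4} = (5/8)^{4} = 625/4096.
By linearity of expectation: E[X] = Σ_H E[X_H] = 105 · p^{4} = 105 · 625/4096 = 65625/4096.
Numerically: E[X] ≈ 16.

E[X] = 105 · (5/8)^{4} = 65625/4096 ≈ 16.


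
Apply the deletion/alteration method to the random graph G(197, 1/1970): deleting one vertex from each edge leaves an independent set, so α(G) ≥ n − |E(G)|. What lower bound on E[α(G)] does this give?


E[|E(G)|] = C(197, 2)·p = 19306 · (1/1970) = 49/5.
E[α(G)] ≥ n − E[|E(G)|] = 197 − 49/5 = 936/5.
Numerically: ≈ 187.200.
(This is only a lower bound; the true E[α(G)] may be larger.)

E[α(G)] ≥ 936/5 ≈ 187.200.


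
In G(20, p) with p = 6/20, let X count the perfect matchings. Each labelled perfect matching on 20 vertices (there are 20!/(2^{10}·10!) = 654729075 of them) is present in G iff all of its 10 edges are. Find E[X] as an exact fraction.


K_20 has 20!/(2^{10}·10!) = 654729075 labelled perfect matchings.
For each such perfect matching H, let X_H = 1 if all 10 edges of H are present in G. Then P[X_H = 1] = p^{10} = (3/10)^{10} = 59049/10000000000.
By linearity of expectation: E[X] = Σ_H E[X_H] = 654729075 · p^{10} = 654729075 · 59049/10000000000 = 1546443885987/400000000.
Numerically: E[X] ≈ 3866.

E[X] = 654729075 · (3/10)^{10} = 1546443885987/400000000 ≈ 3866.


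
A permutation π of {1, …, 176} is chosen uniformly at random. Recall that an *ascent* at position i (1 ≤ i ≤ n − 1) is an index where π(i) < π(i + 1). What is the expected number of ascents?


Write X = Σ X_I over i = 1, …, 175, with X_I the indicator of one ascent.
There are 175 indicators.
For each fixed i, the pair (π(i), π(i+1)) is a uniformly random ordered pair of distinct values from {1, …, 176}; by symmetry P[π(i) < π(i+1)] = 1/2.
By linearity: E[X] = 175 · (1/2) = (176 − 1) · (1/2) = 175/2 ≈ 87.500.

E[X] = 175/2 = 87.500.


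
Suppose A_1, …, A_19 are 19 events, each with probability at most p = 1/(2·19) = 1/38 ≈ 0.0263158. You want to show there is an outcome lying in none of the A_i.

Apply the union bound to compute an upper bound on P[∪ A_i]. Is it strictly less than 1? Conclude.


Union bound: P[∪_{i=1}^{19} A_i] ≤ Σ_i P[A_i] ≤ 19·p = 19·(1/38) = 1/2.
Numerically: 1/2 ≈ 0.5000000.
Is 1/2 < 1? YES.
Since P[∪ A_i] ≤ 1/2 < 1, the complement has P[∩ A_i^c] ≥ 1 − 1/2 = 1/2 > 0, so some outcome avoids every A_i.

19·p = 1/2 ≈ 0.5000000; existence CERTIFIED by the union bound.


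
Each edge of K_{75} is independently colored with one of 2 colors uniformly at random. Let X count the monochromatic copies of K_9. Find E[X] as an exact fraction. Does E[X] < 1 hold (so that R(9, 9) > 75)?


E[X] = C(75, 9) · 2^{1 − 36} = 125595622175 · 2^{−35} = 125595622175/34359738368.
As a reduced fraction: E[X] = 125595622175/34359738368 ≈ 3.655.
Is E[X] < 1? NO.
Since E[X] ≥ 1, the first-moment bound is inconclusive at n = 75; it does NOT by itself certify R(9, 9) > 75.

E[X] = 125595622175/34359738368 ≈ 3.655; E[X] ≥ 1; first-moment method inconclusive here.


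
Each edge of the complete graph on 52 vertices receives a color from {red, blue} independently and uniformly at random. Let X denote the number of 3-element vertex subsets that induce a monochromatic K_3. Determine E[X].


Let X = Σ_S X_S over the C(52, 3) = 22100 subsets S of size 3, where X_S = 1 if the K_3 on S is monochromatic.
For a fixed S, the K_3 on S has C(3, 2) = 3 edges. P[all 3 edges red] = (1/2)^3, and likewise for blue, so P[monochromatic] = 2·(1/2)^3 = 2^{1 − 3} = 1/4.
Summing: E[X] = C(52, 3) · 2^{1 − 3} = 22100 · 1/4 = 5525.
Numerically: E[X] ≈ 5525.00000.

E[X] = C(52,3)·2^(1−C(3,2)) = 5525 ≈ 5525.00000.


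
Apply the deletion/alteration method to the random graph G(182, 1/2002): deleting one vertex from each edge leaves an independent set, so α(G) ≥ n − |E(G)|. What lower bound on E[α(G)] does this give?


E[|E(G)|] = C(182, 2)·p = 16471 · (1/2002) = 181/22.
E[α(G)] ≥ n − E[|E(G)|] = 182 − 181/22 = 3823/22.
Numerically: ≈ 173.772727.
(This is only a lower bound; the true E[α(G)] may be larger.)

E[α(G)] ≥ 3823/22 ≈ 173.772727.


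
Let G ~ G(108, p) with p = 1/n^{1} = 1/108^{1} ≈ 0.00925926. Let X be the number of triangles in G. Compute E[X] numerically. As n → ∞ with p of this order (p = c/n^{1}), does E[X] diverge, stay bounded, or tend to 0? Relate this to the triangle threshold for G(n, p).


Number of potential triangles: C(108, 3) = 204156.
Each occurs with probability p³ ≈ (0.00925926)³ ≈ 7.93832241e-07.
By linearity: E[X] = C(108, 3)·p³ ≈ 204156 · 7.93832241e-07 ≈ 0.162066.
Here α = 1, so p = 1/n is exactly at the triangle threshold p ~ 1/n. Asymptotically E[X] → c³/6 = 1³/6 = 1/6 ≈ 0.166667, a bounded constant. In this regime the triangle count is asymptotically Poisson(c³/6).

E[X] ≈ 0.162066; in regime p = Θ(1/n^{1}) E[X] stays bounded (at the triangle threshold p ~ 1/n).


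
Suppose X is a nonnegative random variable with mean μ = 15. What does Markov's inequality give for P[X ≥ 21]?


μ = E[X] = 15, a = 21.
Markov: P[X ≥ 21] ≤ μ/a = (15)/21 = 5/7.
Numerically: ≈ 0.7143.
(Since a = 21 > μ = 15.0000, the bound 5/7 is < 1 and informative.)

P[X ≥ 21] ≤ 5/7 ≈ 0.7143.


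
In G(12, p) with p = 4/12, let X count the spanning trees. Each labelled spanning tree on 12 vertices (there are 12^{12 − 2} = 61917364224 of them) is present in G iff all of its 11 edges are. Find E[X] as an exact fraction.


K_12 has 12^{12 − 2} = 61917364224 labelled spanning trees.
For each such spanning tree H, let X_H = 1 if all 11 edges of H are present in G. Then P[X_H = 1] = p^{11} = (1/3)^{11} = 1/177147.
By linearity: E[X] = Σ_H E[X_H] = 61917364224 · p^{11} = 61917364224 · 1/177147 = 1048576/3.
Numerically: E[X] ≈ 349525.

E[X] = 61917364224 · (1/3)^{11} = 1048576/3 ≈ 349525.


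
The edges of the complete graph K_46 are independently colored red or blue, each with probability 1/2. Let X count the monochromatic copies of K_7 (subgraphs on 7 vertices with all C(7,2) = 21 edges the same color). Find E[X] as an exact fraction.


Let X = Σ_S X_S over the C(46, 7) = 53524680 subsets S of size 7, where X_S = 1 if the K_7 on S is monochromatic.
For a fixed S, the K_7 on S has C(7, 2) = 21 edges. P[all 21 edges red] = (1/2)^21, and likewise for blue, so P[monochromatic] = 2·(1/2)^21 = 2^{1 − 21} = 1/1048576.
By linearity of expectation: E[X] = C(46, 7) · 2^{1 − 21} = 53524680 · 1/1048576 = 6690585/131072.
Numerically: E[X] ≈ 51.04511.

E[X] = C(46,7)·2^(1−C(7,2)) = 6690585/131072 ≈ 51.04511.


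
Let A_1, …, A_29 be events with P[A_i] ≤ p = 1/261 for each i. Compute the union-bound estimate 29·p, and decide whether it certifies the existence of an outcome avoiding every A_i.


Union bound: P[∪_{i=1}^{29} A_i] ≤ Σ_i P[A_i] ≤ 29·p = 29·(1/261) = 1/9.
Numerically: 1/9 ≈ 0.11111.
Is 1/9 < 1? YES.
Since P[∪ A_i] ≤ 1/9 < 1, the complement has P[∩ A_i^c] ≥ 1 − 1/9 = 8/9 > 0, so some outcome avoids every A_i.

29·p = 1/9 ≈ 0.11111; existence CERTIFIED by the union bound.


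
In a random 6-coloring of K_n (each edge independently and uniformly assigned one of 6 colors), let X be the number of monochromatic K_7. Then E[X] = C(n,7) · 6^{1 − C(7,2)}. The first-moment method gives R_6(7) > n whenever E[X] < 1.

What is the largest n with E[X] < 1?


We need C(n, 7) · 6^{1 − 21} < 1, i.e. C(n, 7) < 6^{21 − 1} = 3656158440062976.
Check values of n near the boundary:
  n = 565: C(565, 7) = 3513212521235560; 3513212521235560 < 3656158440062976? YES
  n = 566: C(566, 7) = 3557206237959440; 3557206237959440 < 3656158440062976? YES
  n = 567: C(567, 7) = 3601671315933933; 3601671315933933 < 3656158440062976? YES
  n = 568: C(568, 7) = 3646611956239704; 3646611956239704 < 3656158440062976? YES
  n = 569: C(569, 7) = 3692032389858348; 3692032389858348 < 3656158440062976? NO
  n = 570: C(570, 7) = 3737936877831720; 3737936877831720 < 3656158440062976? NO
  n = 571: C(571, 7) = 3784329711421830; 3784329711421830 < 3656158440062976? NO
The largest n with C(n, 7) < 3656158440062976 is n = 568 (where E[X] = 16882462760369/16926659444736 ≈ 0.99739). Hence R_6(7) > 568, i.e. R_6(7) ≥ 569.

Largest n = 568; hence R_6(7) > 568.


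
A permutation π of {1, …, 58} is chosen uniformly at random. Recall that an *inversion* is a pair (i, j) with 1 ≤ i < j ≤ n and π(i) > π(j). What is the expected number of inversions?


Write X = Σ X_I over the C(58, 2) = 1653 pairs i < j, with X_I the indicator of one inversion.
There are 1653 indicators.
For each fixed pair i < j, the values π(i) and π(j) are two distinct elements of {1, …, 58} in uniformly random order; by symmetry P[π(i) > π(j)] = 1/2.
By linearity: E[X] = 1653 · (1/2) = C(58, 2) · (1/2) = 1653/2 = 1653/2 ≈ 826.500000.

E[X] = 1653/2 = 826.500000.


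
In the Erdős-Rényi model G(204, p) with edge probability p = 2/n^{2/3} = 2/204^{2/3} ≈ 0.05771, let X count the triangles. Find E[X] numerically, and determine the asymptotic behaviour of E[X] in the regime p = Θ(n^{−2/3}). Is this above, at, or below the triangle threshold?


Number of potential triangles: C(204, 3) = 1394204.
Each occurs with probability p³ ≈ (0.05771)³ ≈ 1.922338e-04.
By linearity: E[X] = C(204, 3)·p³ ≈ 1394204 · 1.922338e-04 ≈ 268.0131.
Since α = 2/3 < 1, p = c/n^{2/3} ≫ 1/n is above the triangle threshold p ~ 1/n. Asymptotically E[X] ~ (c³/6)·n^{3(1−α)} = (2³/6)·n^{1} → ∞; triangles are abundant w.h.p.

E[X] ≈ 268.0131; in regime p = Θ(1/n^{2/3}) E[X] diverges (above the triangle threshold p ~ 1/n).


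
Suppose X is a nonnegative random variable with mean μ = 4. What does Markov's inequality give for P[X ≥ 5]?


μ = E[X] = 4, a = 5.
Markov: P[X ≥ 5] ≤ μ/a = (4)/5 = 4/5.
Numerically: ≈ 0.800.
(Since a = 5 > μ = 4.000, the bound 4/5 is < 1 and informative.)

P[X ≥ 5] ≤ 4/5 ≈ 0.800.


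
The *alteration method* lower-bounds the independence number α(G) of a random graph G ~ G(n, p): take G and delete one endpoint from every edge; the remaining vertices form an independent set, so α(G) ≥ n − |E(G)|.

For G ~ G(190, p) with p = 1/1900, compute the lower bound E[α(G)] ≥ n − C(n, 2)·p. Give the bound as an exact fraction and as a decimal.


E[|E(G)|] = C(190, 2)·p = 17955 · (1/1900) = 189/20.
E[α(G)] ≥ n − E[|E(G)|] = 190 − 189/20 = 3611/20.
Numerically: ≈ 180.5500.
(This is only a lower bound; the true E[α(G)] may be larger.)

E[α(G)] ≥ 3611/20 ≈ 180.5500.


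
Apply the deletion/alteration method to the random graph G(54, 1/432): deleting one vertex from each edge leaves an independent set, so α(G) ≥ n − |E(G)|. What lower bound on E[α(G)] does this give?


E[|E(G)|] = C(54, 2)·p = 1431 · (1/432) = 53/16.
E[α(G)] ≥ n − E[|E(G)|] = 54 − 53/16 = 811/16.
Numerically: ≈ 50.6875.
(This is only a lower bound; the true E[α(G)] may be larger.)

E[α(G)] ≥ 811/16 ≈ 50.6875.


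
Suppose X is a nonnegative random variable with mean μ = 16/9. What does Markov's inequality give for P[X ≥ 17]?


μ = E[X] = 16/9, a = 17.
Markov: P[X ≥ 17] ≤ μ/a = (16/9)/17 = 16/153.
Numerically: ≈ 0.104575.
(Since a = 17 > μ = 1.777778, the bound 16/153 is < 1 and informative.)

P[X ≥ 17] ≤ 16/153 ≈ 0.104575.


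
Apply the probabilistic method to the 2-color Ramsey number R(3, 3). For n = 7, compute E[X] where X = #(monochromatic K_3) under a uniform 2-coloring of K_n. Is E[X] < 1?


E[X] = C(7, 3) · 2^{1 − 3} = 35 · 2^{−2} = 35/4.
As a reduced fraction: E[X] = 35/4 ≈ 8.750.
Is E[X] < 1? NO.
Since E[X] ≥ 1, the first-moment bound is inconclusive at n = 7; it does NOT by itself certify R(3, 3) > 7.

E[X] = 35/4 ≈ 8.750; E[X] ≥ 1; first-moment method inconclusive here.


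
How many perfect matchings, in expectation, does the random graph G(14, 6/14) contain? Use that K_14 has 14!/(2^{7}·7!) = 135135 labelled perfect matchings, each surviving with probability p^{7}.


K_14 has 14!/(2^{7}·7!) = 135135 labelled perfect matchings.
For each such perfect matching H, let X_H = 1 if all 7 edges of H are present in G. Then P[X_H = 1] = p^{7} = (3/7)^{7} = 2187/823543.
By linearity of expectation: E[X] = Σ_H E[X_H] = 135135 · p^{7} = 135135 · 2187/823543 = 42220035/117649.
Numerically: E[X] ≈ 359.

E[X] = 135135 · (3/7)^{7} = 42220035/117649 ≈ 359.


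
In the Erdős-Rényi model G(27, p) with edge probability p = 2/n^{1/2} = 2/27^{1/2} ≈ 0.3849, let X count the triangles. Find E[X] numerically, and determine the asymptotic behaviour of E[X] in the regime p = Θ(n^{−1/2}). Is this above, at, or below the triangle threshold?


Number of potential triangles: C(27, 3) = 2925.
Each occurs with probability p³ ≈ (0.3849)³ ≈ 5.70222488e-02.
By linearity: E[X] = C(27, 3)·p³ ≈ 2925 · 5.70222488e-02 ≈ 166.790078.
Since α = 1/2 < 1, p = c/n^{1/2} ≫ 1/n is above the triangle threshold p ~ 1/n. Asymptotically E[X] ~ (c³/6)·n^{3(1−α)} = (2³/6)·n^{1.5} → ∞; triangles are abundant w.h.p.

E[X] ≈ 166.790078; in regime p = Θ(1/n^{1/2}) E[X] diverges (above the triangle threshold p ~ 1/n).


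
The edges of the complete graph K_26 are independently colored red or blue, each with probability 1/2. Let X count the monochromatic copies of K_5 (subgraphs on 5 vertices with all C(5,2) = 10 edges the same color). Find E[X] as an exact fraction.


Let X = Σ_S X_S over the C(26, 5) = 65780 subsets S of size 5, where X_S = 1 if the K_5 on S is monochromatic.
For a fixed S, the K_5 on S has C(5, 2) = 10 edges. P[all 10 edges red] = (1/2)^10, and likewise for blue, so P[monochromatic] = 2·(1/2)^10 = 2^{1 − 10} = 1/512.
Summing: E[X] = C(26, 5) · 2^{1 − 10} = 65780 · 1/512 = 16445/128.
Numerically: E[X] ≈ 128.476562.

E[X] = C(26,5)·2^(1−C(5,2)) = 16445/128 ≈ 128.476562.


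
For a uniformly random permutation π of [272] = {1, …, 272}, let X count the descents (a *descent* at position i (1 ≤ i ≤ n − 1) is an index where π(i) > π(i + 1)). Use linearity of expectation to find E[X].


Write X = Σ X_I over i = 1, …, 271, with X_I the indicator of one descent.
There are 271 indicators.
For each fixed i, the pair (π(i), π(i+1)) is a uniformly random ordered pair of distinct values from {1, …, 272}; by symmetry P[π(i) > π(i+1)] = 1/2.
By linearity: E[X] = 271 · (1/2) = (272 − 1) · (1/2) = 271/2 ≈ 135.5000.

E[X] = 271/2 = 135.5000.


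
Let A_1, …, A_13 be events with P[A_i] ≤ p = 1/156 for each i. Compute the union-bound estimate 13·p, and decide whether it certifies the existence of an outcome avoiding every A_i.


Union bound: P[∪_{i=1}^{13} A_i] ≤ Σ_i P[A_i] ≤ 13·p = 13·(1/156) = 1/12.
Numerically: 1/12 ≈ 0.083.
Is 1/12 < 1? YES.
Since P[∪ A_i] ≤ 1/12 < 1, the complement has P[∩ A_i^c] ≥ 1 − 1/12 = 11/12 > 0, so some outcome avoids every A_i.

13·p = 1/12 ≈ 0.083; existence CERTIFIED by the union bound.


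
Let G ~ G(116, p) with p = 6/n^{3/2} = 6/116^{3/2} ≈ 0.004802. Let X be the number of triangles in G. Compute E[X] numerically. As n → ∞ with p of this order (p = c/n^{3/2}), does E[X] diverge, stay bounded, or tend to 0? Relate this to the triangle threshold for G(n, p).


Number of potential triangles: C(116, 3) = 253460.
Each occurs with probability p³ ≈ (0.004802)³ ≈ 1.107625e-07.
By linearity: E[X] = C(116, 3)·p³ ≈ 253460 · 1.107625e-07 ≈ 0.0281.
Since α = 3/2 > 1, p = c/n^{3/2} = o(1/n) is below the triangle threshold p ~ 1/n. Asymptotically E[X] ~ (c³/6)·n^{3(1−α)} = (6³/6)·n^{-1.5} → 0, so by Markov's inequality G has no triangles w.h.p.

E[X] ≈ 0.0281; in regime p = Θ(1/n^{3/2}) E[X] tends to 0 (below the triangle threshold p ~ 1/n).


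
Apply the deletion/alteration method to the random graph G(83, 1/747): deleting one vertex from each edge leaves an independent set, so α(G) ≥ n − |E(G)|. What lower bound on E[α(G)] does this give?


E[|E(G)|] = C(83, 2)·p = 3403 · (1/747) = 41/9.
E[α(G)] ≥ n − E[|E(G)|] = 83 − 41/9 = 706/9.
Numerically: ≈ 78.444.
(This is only a lower bound; the true E[α(G)] may be larger.)

E[α(G)] ≥ 706/9 ≈ 78.444.


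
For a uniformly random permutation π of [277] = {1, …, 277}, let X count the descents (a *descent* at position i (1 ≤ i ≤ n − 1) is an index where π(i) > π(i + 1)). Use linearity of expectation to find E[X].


Write X = Σ X_I over i = 1, …, 276, with X_I the indicator of one descent.
There are 276 indicators.
For each fixed i, the pair (π(i), π(i+1)) is a uniformly random ordered pair of distinct values from {1, …, 277}; by symmetry P[π(i) > π(i+1)] = 1/2.
By linearity: E[X] = 276 · (1/2) = (277 − 1) · (1/2) = 138 ≈ 138.0000.

E[X] = 138 = 138.0000.


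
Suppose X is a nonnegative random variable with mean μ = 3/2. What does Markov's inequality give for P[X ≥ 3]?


μ = E[X] = 3/2, a = 3.
Markov: P[X ≥ 3] ≤ μ/a = (3/2)/3 = 1/2.
Numerically: ≈ 0.500000.
(Since a = 3 > μ = 1.500000, the bound 1/2 is < 1 and informative.)

P[X ≥ 3] ≤ 1/2 ≈ 0.500000.


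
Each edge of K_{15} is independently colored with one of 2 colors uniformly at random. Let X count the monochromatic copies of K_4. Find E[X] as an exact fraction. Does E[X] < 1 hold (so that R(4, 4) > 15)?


E[X] = C(15, 4) · 2^{1 − 6} = 1365 · 2^{−5} = 1365/32.
As a reduced fraction: E[X] = 1365/32 ≈ 42.656.
Is E[X] < 1? NO.
Since E[X] ≥ 1, the first-moment bound is inconclusive at n = 15; it does NOT by itself certify R(4, 4) > 15.

E[X] = 1365/32 ≈ 42.656; E[X] ≥ 1; first-moment method inconclusive here.


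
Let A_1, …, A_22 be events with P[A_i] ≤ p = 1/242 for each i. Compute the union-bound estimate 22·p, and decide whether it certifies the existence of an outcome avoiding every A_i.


Union bound: P[∪_{i=1}^{22} A_i] ≤ Σ_i P[A_i] ≤ 22·p = 22·(1/242) = 1/11.
Numerically: 1/11 ≈ 0.09091.
Is 1/11 < 1? YES.
Since P[∪ A_i] ≤ 1/11 < 1, the complement has P[∩ A_i^c] ≥ 1 − 1/11 = 10/11 > 0, so some outcome avoids every A_i.

22·p = 1/11 ≈ 0.09091; existence CERTIFIED by the union bound.


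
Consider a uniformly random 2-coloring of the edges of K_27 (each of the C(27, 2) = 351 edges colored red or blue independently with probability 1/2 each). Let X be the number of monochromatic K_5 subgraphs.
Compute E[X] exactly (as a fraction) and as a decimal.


Let X = Σ_S X_S over the C(27, 5) = 80730 subsets S of size 5, where X_S = 1 if the K_5 on S is monochromatic.
For a fixed S, the K_5 on S has C(5, 2) = 10 edges. P[all 10 edges red] = (1/2)^10, and likewise for blue, so P[monochromatic] = 2·(1/2)^10 = 2^{1 − 10} = 1/512.
Summing: E[X] = C(27, 5) · 2^{1 − 10} = 80730 · 1/512 = 40365/256.
Numerically: E[X] ≈ 157.67578.

E[X] = C(27,5)·2^(1−C(5,2)) = 40365/256 ≈ 157.67578.


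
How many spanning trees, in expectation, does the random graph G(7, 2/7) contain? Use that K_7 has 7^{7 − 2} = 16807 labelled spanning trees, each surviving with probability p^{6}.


K_7 has 7^{7 − 2} = 16807 labelled spanning trees.
For each such spanning tree H, let X_H = 1 if all 6 edges of H are present in G. Then P[X_H = 1] = p^{6} = (2/7)^{6} = 64/117649.
Summing the indicators: E[X] = Σ_H E[X_H] = 16807 · p^{6} = 16807 · 64/117649 = 64/7.
Numerically: E[X] ≈ 9.14286.

E[X] = 16807 · (2/7)^{6} = 64/7 ≈ 9.14286.


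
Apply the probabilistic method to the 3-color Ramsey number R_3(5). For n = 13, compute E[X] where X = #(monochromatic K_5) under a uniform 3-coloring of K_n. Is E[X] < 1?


E[X] = C(13, 5) · 3^{1 − 10} = 1287 · 3^{−9} = 1287/19683.
As a reduced fraction: E[X] = 143/2187 ≈ 0.0653864.
Is E[X] < 1? YES.
Since E[X] < 1, there exists a 3-coloring of K_{13} with no monochromatic K_5; hence R_3(5) > 13.

E[X] = 143/2187 ≈ 0.0653864; E[X] < 1, so R_3(5) > 13.


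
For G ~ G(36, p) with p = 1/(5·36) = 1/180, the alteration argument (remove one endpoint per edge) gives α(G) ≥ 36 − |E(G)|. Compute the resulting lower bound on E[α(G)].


E[|E(G)|] = C(36, 2)·p = 630 · (1/180) = 7/2.
E[α(G)] ≥ n − E[|E(G)|] = 36 − 7/2 = 65/2.
Numerically: ≈ 32.50000.
(This is only a lower bound; the true E[α(G)] may be larger.)

E[α(G)] ≥ 65/2 ≈ 32.50000.


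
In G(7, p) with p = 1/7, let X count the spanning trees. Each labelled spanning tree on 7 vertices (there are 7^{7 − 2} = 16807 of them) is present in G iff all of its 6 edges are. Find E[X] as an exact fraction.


K_7 has 7^{7 − 2} = 16807 labelled spanning trees.
For each such spanning tree H, let X_H = 1 if all 6 edges of H are present in G. Then P[X_H = 1] = p^{6} = (1/7)^{6} = 1/117649.
By linearity: E[X] = Σ_H E[X_H] = 16807 · p^{6} = 16807 · 1/117649 = 1/7.
Numerically: E[X] ≈ 0.142857.

E[X] = 16807 · (1/7)^{6} = 1/7 ≈ 0.142857.


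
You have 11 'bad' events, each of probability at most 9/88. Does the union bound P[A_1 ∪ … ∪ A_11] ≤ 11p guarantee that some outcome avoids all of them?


Union bound: P[∪_{i=1}^{11} A_i] ≤ Σ_i P[A_i] ≤ 11·p = 11·(9/88) = 9/8.
Numerically: 9/8 ≈ 1.125.
Is 9/8 < 1? NO.
Since the bound 9/8 is ≥ 1, the union bound is uninformative here; it does NOT by itself certify existence.

11·p = 9/8 ≈ 1.125; existence NOT certified by the union bound.


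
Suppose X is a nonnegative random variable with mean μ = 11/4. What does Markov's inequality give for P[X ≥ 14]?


μ = E[X] = 11/4, a = 14.
Markov: P[X ≥ 14] ≤ μ/a = (11/4)/14 = 11/56.
Numerically: ≈ 0.1964.
(Since a = 14 > μ = 2.7500, the bound 11/56 is < 1 and informative.)

P[X ≥ 14] ≤ 11/56 ≈ 0.1964.


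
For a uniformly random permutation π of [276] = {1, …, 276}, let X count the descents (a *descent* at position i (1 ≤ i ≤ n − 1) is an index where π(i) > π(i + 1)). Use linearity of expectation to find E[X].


Write X = Σ X_I over i = 1, …, 275, with X_I the indicator of one descent.
There are 275 indicators.
For each fixed i, the pair (π(i), π(i+1)) is a uniformly random ordered pair of distinct values from {1, …, 276}; by symmetry P[π(i) > π(i+1)] = 1/2.
By linearity: E[X] = 275 · (1/2) = (276 − 1) · (1/2) = 275/2 ≈ 137.50000.

E[X] = 275/2 = 137.50000.


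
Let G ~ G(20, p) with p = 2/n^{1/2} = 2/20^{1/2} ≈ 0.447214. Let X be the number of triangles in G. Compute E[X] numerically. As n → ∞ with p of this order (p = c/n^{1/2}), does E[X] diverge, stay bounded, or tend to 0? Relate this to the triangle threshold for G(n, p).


Number of potential triangles: C(20, 3) = 1140.
Each occurs with probability p³ ≈ (0.447214)³ ≈ 8.94427191e-02.
By linearity: E[X] = C(20, 3)·p³ ≈ 1140 · 8.94427191e-02 ≈ 101.964700.
Since α = 1/2 < 1, p = c/n^{1/2} ≫ 1/n is above the triangle threshold p ~ 1/n. Asymptotically E[X] ~ (c³/6)·n^{3(1−α)} = (2³/6)·n^{1.5} → ∞; triangles are abundant w.h.p.

E[X] ≈ 101.964700; in regime p = Θ(1/n^{1/2}) E[X] diverges (above the triangle threshold p ~ 1/n).


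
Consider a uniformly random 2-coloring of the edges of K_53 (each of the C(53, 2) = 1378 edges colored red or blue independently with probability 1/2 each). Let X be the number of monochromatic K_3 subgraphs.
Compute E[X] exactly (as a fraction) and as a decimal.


Let X = Σ_S X_S over the C(53, 3) = 23426 subsets S of size 3, where X_S = 1 if the K_3 on S is monochromatic.
For a fixed S, the K_3 on S has C(3, 2) = 3 edges. P[all 3 edges red] = (1/2)^3, and likewise for blue, so P[monochromatic] = 2·(1/2)^3 = 2^{1 − 3} = 1/4.
Summing: E[X] = C(53, 3) · 2^{1 − 3} = 23426 · 1/4 = 11713/2.
Numerically: E[X] ≈ 5856.500000.

E[X] = C(53,3)·2^(1−C(3,2)) = 11713/2 ≈ 5856.500000.


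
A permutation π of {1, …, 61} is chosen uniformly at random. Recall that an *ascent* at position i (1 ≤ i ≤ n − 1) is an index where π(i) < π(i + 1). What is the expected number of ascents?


Write X = Σ X_I over i = 1, …, 60, with X_I the indicator of one ascent.
There are 60 indicators.
For each fixed i, the pair (π(i), π(i+1)) is a uniformly random ordered pair of distinct values from {1, …, 61}; by symmetry P[π(i) < π(i+1)] = 1/2.
By linearity: E[X] = 60 · (1/2) = (61 − 1) · (1/2) = 30 ≈ 30.0000.

E[X] = 30 = 30.0000.


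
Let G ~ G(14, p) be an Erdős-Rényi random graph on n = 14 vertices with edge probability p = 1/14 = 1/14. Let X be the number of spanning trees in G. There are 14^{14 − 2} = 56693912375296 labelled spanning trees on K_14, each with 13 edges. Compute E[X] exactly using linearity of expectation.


K_14 has 14^{14 − 2} = 56693912375296 labelled spanning trees.
For each such spanning tree H, let X_H = 1 if all 13 edges of H are present in G. Then P[X_H = 1] = p^{13} = (1/14)^{13} = 1/793714773254144.
Summing the indicators: E[X] = Σ_H E[X_H] = 56693912375296 · p^{13} = 56693912375296 · 1/793714773254144 = 1/14.
Numerically: E[X] ≈ 0.071429.

E[X] = 56693912375296 · (1/14)^{13} = 1/14 ≈ 0.071429.


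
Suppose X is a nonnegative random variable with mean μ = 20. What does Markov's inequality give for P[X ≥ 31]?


μ = E[X] = 20, a = 31.
Markov: P[X ≥ 31] ≤ μ/a = (20)/31 = 20/31.
Numerically: ≈ 0.645161.
(Since a = 31 > μ = 20.000000, the bound 20/31 is < 1 and informative.)

P[X ≥ 31] ≤ 20/31 ≈ 0.645161.


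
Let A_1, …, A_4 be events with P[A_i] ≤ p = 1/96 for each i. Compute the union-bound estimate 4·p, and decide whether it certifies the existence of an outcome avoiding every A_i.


Union bound: P[∪_{i=1}^{4} A_i] ≤ Σ_i P[A_i] ≤ 4·p = 4·(1/96) = 1/24.
Numerically: 1/24 ≈ 0.042.
Is 1/24 < 1? YES.
Since P[∪ A_i] ≤ 1/24 < 1, the complement has P[∩ A_i^c] ≥ 1 − 1/24 = 23/24 > 0, so some outcome avoids every A_i.

4·p = 1/24 ≈ 0.042; existence CERTIFIED by the union bound.


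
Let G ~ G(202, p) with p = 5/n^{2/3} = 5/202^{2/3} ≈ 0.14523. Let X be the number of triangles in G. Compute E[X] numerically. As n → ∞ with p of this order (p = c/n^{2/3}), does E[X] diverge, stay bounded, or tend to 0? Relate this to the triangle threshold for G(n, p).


Number of potential triangles: C(202, 3) = 1353400.
Each occurs with probability p³ ≈ (0.14523)³ ≈ 3.0634252e-03.
By linearity: E[X] = C(202, 3)·p³ ≈ 1353400 · 3.0634252e-03 ≈ 4146.03960.
Since α = 2/3 < 1, p = c/n^{2/3} ≫ 1/n is above the triangle threshold p ~ 1/n. Asymptotically E[X] ~ (c³/6)·n^{3(1−α)} = (5³/6)·n^{1} → ∞; triangles are abundant w.h.p.

E[X] ≈ 4146.03960; in regime p = Θ(1/n^{2/3}) E[X] diverges (above the triangle threshold p ~ 1/n).


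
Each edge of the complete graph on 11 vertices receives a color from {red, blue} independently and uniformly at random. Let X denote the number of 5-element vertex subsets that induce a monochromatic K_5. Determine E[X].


Let X = Σ_S X_S over the C(11, 5) = 462 subsets S of size 5, where X_S = 1 if the K_5 on S is monochromatic.
For a fixed S, the K_5 on S has C(5, 2) = 10 edges. P[all 10 edges red] = (1/2)^10, and likewise for blue, so P[monochromatic] = 2·(1/2)^10 = 2^{1 − 10} = 1/512.
Summing: E[X] = C(11, 5) · 2^{1 − 10} = 462 · 1/512 = 231/256.
Numerically: E[X] ≈ 0.902344.

E[X] = C(11,5)·2^(1−C(5,2)) = 231/256 ≈ 0.902344.


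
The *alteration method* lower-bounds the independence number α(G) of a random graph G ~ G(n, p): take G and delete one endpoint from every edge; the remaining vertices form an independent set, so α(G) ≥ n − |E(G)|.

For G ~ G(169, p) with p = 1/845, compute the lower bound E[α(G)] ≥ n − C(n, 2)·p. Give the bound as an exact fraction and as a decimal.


E[|E(G)|] = C(169, 2)·p = 14196 · (1/845) = 84/5.
E[α(G)] ≥ n − E[|E(G)|] = 169 − 84/5 = 761/5.
Numerically: ≈ 152.20000.
(This is only a lower bound; the true E[α(G)] may be larger.)

E[α(G)] ≥ 761/5 ≈ 152.20000.


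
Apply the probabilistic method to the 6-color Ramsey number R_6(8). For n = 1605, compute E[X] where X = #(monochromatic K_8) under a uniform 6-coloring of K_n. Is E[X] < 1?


E[X] = C(1605, 8) · 6^{1 − 28} = 1073226690197348380200 · 6^{−27} = 1073226690197348380200/1023490369077469249536.
As a reduced fraction: E[X] = 14905926252740949725/14215144014964850688 ≈ 1.04859.
Is E[X] < 1? NO.
Since E[X] ≥ 1, the first-moment bound is inconclusive at n = 1605; it does NOT by itself certify R_6(8) > 1605.

E[X] = 14905926252740949725/14215144014964850688 ≈ 1.04859; E[X] ≥ 1; first-moment method inconclusive here.


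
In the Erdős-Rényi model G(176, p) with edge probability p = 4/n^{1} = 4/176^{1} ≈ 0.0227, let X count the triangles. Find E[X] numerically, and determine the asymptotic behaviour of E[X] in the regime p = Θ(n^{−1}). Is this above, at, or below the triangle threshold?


Number of potential triangles: C(176, 3) = 893200.
Each occurs with probability p³ ≈ (0.0227)³ ≈ 1.17393e-05.
By linearity: E[X] = C(176, 3)·p³ ≈ 893200 · 1.17393e-05 ≈ 10.486.
Here α = 1, so p = 4/n is exactly at the triangle threshold p ~ 1/n. Asymptotically E[X] → c³/6 = 4³/6 = 32/3 ≈ 10.667, a bounded constant. In this regime the triangle count is asymptotically Poisson(c³/6).

E[X] ≈ 10.486; in regime p = Θ(1/n^{1}) E[X] stays bounded (at the triangle threshold p ~ 1/n).


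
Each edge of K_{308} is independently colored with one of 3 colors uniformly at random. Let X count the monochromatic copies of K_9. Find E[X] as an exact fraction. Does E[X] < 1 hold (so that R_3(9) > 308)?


E[X] = C(308, 9) · 3^{1 − 36} = 61088326838816200 · 3^{−35} = 61088326838816200/50031545098999707.
As a reduced fraction: E[X] = 61088326838816200/50031545098999707 ≈ 1.221.
Is E[X] < 1? NO.
Since E[X] ≥ 1, the first-moment bound is inconclusive at n = 308; it does NOT by itself certify R_3(9) > 308.

E[X] = 61088326838816200/50031545098999707 ≈ 1.221; E[X] ≥ 1; first-moment method inconclusive here.


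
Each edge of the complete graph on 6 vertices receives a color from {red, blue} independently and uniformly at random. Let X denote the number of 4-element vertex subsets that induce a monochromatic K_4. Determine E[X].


Let X = Σ_S X_S over the C(6, 4) = 15 subsets S of size 4, where X_S = 1 if the K_4 on S is monochromatic.
For a fixed S, the K_4 on S has C(4, 2) = 6 edges. P[all 6 edges red] = (1/2)^6, and likewise for blue, so P[monochromatic] = 2·(1/2)^6 = 2^{1 − 6} = 1/32.
By linearity: E[X] = C(6, 4) · 2^{1 − 6} = 15 · 1/32 = 15/32.
Numerically: E[X] ≈ 0.4688.

E[X] = C(6,4)·2^(1−C(4,2)) = 15/32 ≈ 0.4688.


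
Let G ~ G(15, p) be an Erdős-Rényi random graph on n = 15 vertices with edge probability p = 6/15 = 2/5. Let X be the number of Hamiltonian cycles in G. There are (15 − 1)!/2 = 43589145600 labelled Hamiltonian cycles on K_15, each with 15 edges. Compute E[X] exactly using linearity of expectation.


K_15 has (15 − 1)!/2 = 43589145600 labelled Hamiltonian cycles.
For each such Hamiltonian cycle H, let X_H = 1 if all 15 edges of H are present in G. Then P[X_H = 1] = p^{15} = (2/5)^{15} = 32768/30517578125.
By linearity: E[X] = Σ_H E[X_H] = 43589145600 · p^{15} = 43589145600 · 32768/30517578125 = 57133164920832/1220703125.
Numerically: E[X] ≈ 4.68e+04.

E[X] = 43589145600 · (2/5)^{15} = 57133164920832/1220703125 ≈ 4.68e+04.


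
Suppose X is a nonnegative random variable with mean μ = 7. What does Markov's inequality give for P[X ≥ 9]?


μ = E[X] = 7, a = 9.
Markov: P[X ≥ 9] ≤ μ/a = (7)/9 = 7/9.
Numerically: ≈ 0.778.
(Since a = 9 > μ = 7.000, the bound 7/9 is < 1 and informative.)

P[X ≥ 9] ≤ 7/9 ≈ 0.778.


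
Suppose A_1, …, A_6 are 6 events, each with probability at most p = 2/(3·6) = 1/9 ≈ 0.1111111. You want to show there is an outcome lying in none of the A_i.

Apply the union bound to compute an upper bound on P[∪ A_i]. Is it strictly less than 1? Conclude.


Union bound: P[∪_{i=1}^{6} A_i] ≤ Σ_i P[A_i] ≤ 6·p = 6·(1/9) = 2/3.
Numerically: 2/3 ≈ 0.6666667.
Is 2/3 < 1? YES.
Since P[∪ A_i] ≤ 2/3 < 1, the complement has P[∩ A_i^c] ≥ 1 − 2/3 = 1/3 > 0, so some outcome avoids every A_i.

6·p = 2/3 ≈ 0.6666667; existence CERTIFIED by the union bound.


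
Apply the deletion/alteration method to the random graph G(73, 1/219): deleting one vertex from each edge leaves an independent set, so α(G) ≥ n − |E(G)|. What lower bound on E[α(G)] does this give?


E[|E(G)|] = C(73, 2)·p = 2628 · (1/219) = 12.
E[α(G)] ≥ n − E[|E(G)|] = 73 − 12 = 61.
Numerically: ≈ 61.000000.
(This is only a lower bound; the true E[α(G)] may be larger.)

E[α(G)] ≥ 61 ≈ 61.000000.


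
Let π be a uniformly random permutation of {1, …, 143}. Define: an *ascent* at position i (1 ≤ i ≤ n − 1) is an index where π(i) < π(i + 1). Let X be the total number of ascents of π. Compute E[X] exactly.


Write X = Σ X_I over i = 1, …, 142, with X_I the indicator of one ascent.
There are 142 indicators.
For each fixed i, the pair (π(i), π(i+1)) is a uniformly random ordered pair of distinct values from {1, …, 143}; by symmetry P[π(i) < π(i+1)] = 1/2.
By linearity: E[X] = 142 · (1/2) = (143 − 1) · (1/2) = 71 ≈ 71.000000.

E[X] = 71 = 71.000000.
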